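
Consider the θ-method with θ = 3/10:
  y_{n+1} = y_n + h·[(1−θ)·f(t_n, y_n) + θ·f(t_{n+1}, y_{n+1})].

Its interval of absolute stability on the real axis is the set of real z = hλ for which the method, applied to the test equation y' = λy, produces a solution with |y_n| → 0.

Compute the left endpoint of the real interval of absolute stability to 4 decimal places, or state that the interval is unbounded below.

Set f=λy, z=hλ:
  y_{n+1} = y_n + z·[7/10·y_n + 3/10·y_{n+1}] ⇒ (1 − 3/10z)y_{n+1} = (1 + 7/10z)y_n
  R(z) = (1 + 7/10z)/(1 − 3/10z).

Boundary: |R(x)|=1, x<0.
x=-1.31: |R|=0.0596
R=−1: 1+7/10x = −1+3/10x ⇒ -2/5x=2 ⇒ x=2/(-2/5)=-5.0000
Confirm numerically:
  x=-4.578: |R|=0.92888 <1
  x=-4.576: |R|=0.92852 <1
  x=-4.036: |R|=0.82558 <1
  x=-2.329: |R|=0.37105 <1
  x=-5.120: |R|=1.01893 >1
  x=-5.046: |R|=1.00732 >1
Interval (-5.0000, 0).

left endpoint -5.0000.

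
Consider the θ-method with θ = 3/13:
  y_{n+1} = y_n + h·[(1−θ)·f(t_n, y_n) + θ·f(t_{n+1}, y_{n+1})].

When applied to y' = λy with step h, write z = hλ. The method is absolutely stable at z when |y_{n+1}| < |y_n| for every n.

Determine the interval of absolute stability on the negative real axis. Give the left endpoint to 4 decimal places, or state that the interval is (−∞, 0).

Test eqn y'=λy, z=hλ:
  y_{n+1} = y_n + z·[10/13·y_n + 3/13·y_{n+1}] ⇒ (1 − 3/13z)y_{n+1} = (1 + 10/13z)y_n
  so R(z) = (1 + 10/13z)/(1 − 3/13z).

Need |R(x)|<1, x<0.
x=-1.21: |R|=0.0541
R=−1: 1+10/13x = −1+3/13x ⇒ -7/13x=2 ⇒ x=2/(-7/13)=-3.7143
Confirm numerically:
  x=-3.177: |R|=0.83307 <1
  x=-3.086: |R|=0.80241 <1
  x=-2.587: |R|=0.61991 <1
  x=-4.278: |R|=1.15274 >1
  x=-4.049: |R|=1.09317 >1
  x=-3.828: |R|=1.03251 >1
So |R|<1 on (-3.7143, 0).

z∈(-3.7143,0).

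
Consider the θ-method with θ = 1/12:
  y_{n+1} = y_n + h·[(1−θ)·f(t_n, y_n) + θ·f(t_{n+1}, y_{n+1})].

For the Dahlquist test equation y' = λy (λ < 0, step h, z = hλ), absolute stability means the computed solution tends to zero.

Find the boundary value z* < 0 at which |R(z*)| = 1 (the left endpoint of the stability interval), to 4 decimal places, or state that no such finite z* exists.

z* = -2.4000.

Set f=λy, z=hλ:
  y_{n+1} = y_n + z·[11/12·y_n + 1/12·y_{n+1}] ⇒ (1 − 1/12z)y_{n+1} = (1 + 11/12z)y_n
  so R(z) = (1 + 11/12z)/(1 − 1/12z).

Solve |R(x)|<1 on ℝ⁻.
x=-0.42: |R|=0.5942
R=−1: 1+11/12x = −1+1/12x ⇒ -5/6x=2 ⇒ x=2/(-5/6)=-2.4000
Confirm numerically:
  x=-2.301: |R|=0.93077 <1
  x=-1.770: |R|=0.54248 <1
  x=-1.139: |R|=0.04026 <1
  x=-2.944: |R|=1.36403 >1
  x=-2.703: |R|=1.20608 >1
Interval (-2.4000, 0).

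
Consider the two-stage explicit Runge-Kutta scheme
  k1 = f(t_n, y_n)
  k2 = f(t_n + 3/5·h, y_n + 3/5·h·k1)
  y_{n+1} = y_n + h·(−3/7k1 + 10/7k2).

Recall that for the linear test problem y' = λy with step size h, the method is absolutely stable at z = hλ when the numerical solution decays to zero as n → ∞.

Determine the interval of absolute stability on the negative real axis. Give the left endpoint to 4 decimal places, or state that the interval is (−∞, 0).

On y'=λy, z=hλ:
  k1=λy_n ⇒ h·k1=z·y_n;  k2=λ(1+3/5z)y_n ⇒ h·k2=z(1+3/5z)y_n
  y_{n+1}/y_n = 1 − 3/7z + 10/7z(1+3/5z) = 1 + z + 6/7z²
  ⇒ R(z) = 1 + z + 6/7z².

Boundary: |R(x)|=1, x<0.
x=-0.77: |R|=0.7382
R=1: x+6/7x²=0 ⇒ x=−7/6=-1.1667; min R=1−1/(4·6/7)=0.7083>−1
Confirm numerically:
  x=-0.857: |R|=0.77253 <1
  x=-0.651: |R|=0.71226 <1
  x=-0.544: |R|=0.70966 <1
  x=-1.666: |R|=1.71305 >1
  x=-1.628: |R|=1.64376 >1
  x=-1.336: |R|=1.19391 >1
Stable set (-1.1667, 0).

(-1.1667, 0).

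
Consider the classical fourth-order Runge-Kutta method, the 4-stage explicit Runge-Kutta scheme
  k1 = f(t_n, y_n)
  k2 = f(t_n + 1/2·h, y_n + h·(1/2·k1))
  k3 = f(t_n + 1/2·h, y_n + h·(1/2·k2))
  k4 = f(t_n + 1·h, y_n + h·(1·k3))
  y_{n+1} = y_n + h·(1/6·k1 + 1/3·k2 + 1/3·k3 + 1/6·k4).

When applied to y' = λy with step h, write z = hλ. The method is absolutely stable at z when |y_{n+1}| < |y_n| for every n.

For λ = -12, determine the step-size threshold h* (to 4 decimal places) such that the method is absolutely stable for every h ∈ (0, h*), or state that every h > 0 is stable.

(-2.7853,0); λ=-12 ⇒ h* = 0.2321.

Set f=λy, z=hλ:
  order 4, 4-stage ⇒ R(z)=1+z+z^2/2+z^3/6+z^4/24
  (e.g. R(-0.89)=0.41470, |R|=0.41470)

Solve |R(x)|<1 on ℝ⁻.
x=-0.89: |R|=0.4147
|R(-1.72)|=0.2758 |R(-1.44)|=0.2783 |R(-0.61)|=0.5440
Bisect:
  x_lo=-3.5884 |R|=3.0573  x_hi=-0.2942 |R|=0.7451
  mid=-1.94128 |R|=0.31545 →hi
  mid=-2.76482 |R|=0.96956 →hi
  mid=-3.17658 |R|=1.76902 →lo
  mid=-2.97070 |R|=1.31746 →lo
  mid=-2.86776 |R|=1.13162 →lo
  mid=-2.81629 |R|=1.04774 →lo
  mid=-2.79055 |R|=1.00796 →lo
  mid=-2.77768 |R|=0.98859 →hi
  ...
  [-2.78532,-2.78512] ⇒ x*=-2.7853
So |R|<1 on (-2.7853, 0).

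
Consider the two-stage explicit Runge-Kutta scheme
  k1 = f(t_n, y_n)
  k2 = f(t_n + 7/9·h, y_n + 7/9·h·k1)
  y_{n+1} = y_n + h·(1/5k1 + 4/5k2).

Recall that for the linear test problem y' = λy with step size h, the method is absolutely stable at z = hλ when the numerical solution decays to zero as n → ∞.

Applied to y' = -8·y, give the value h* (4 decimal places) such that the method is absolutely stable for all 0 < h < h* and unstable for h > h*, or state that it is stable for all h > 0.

On y'=λy, z=hλ:
  k1=λy_n ⇒ h·k1=z·y_n;  k2=λ(1+7/9z)y_n ⇒ h·k2=z(1+7/9z)y_n
  y_{n+1}/y_n = 1 + 1/5z + 4/5z(1+7/9z) = 1 + z + 28/45z²
  so R(z) = 1 + z + 28/45z².

Need |R(x)|<1, x<0.
x=-1.76: |R|=1.1674
R=1: x+28/45x²=0 ⇒ x=−45/28=-1.6071; min R=1−1/(4·28/45)=0.5982>−1
Confirm numerically:
  x=-1.450: |R|=0.85822 <1
  x=-1.131: |R|=0.66492 <1
  x=-1.038: |R|=0.63241 <1
  x=-0.796: |R|=0.59825 <1
  x=-2.096: |R|=1.63756 >1
  x=-2.075: |R|=1.60406 >1
  x=-1.689: |R|=1.08603 >1
So |R|<1 on (-1.6071, 0).

(-1.6071,0); λ=-8 ⇒ h* = (45/28)/8 = 0.2009.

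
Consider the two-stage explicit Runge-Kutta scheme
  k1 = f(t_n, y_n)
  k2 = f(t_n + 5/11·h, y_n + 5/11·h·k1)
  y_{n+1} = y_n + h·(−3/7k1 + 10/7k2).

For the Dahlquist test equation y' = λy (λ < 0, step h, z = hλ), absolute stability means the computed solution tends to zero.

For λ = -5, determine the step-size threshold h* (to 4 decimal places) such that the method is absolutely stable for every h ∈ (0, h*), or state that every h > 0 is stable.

Set f=λy, z=hλ:
  k1=λy_n ⇒ h·k1=z·y_n;  k2=λ(1+5/11z)y_n ⇒ h·k2=z(1+5/11z)y_n
  y_{n+1}/y_n = 1 − 3/7z + 10/7z(1+5/11z) = 1 + z + 50/77z²
  ⇒ R(z) = 1 + z + 50/77z².

Boundary: |R(x)|=1, x<0.
x=-0.89: |R|=0.6244
R=1: x+50/77x²=0 ⇒ x=−77/50=-1.5400; min R=1−1/(4·50/77)=0.6150>−1
Confirm numerically:
  x=-1.512: |R|=0.97251 <1
  x=-1.246: |R|=0.76213 <1
  x=-1.220: |R|=0.74649 <1
  x=-2.000: |R|=1.59740 >1
  x=-1.724: |R|=1.20598 >1
So |R|<1 on (-1.5400, 0).

(-1.5400,0); λ=-5 ⇒ h* = (77/50)/5 = 0.3080.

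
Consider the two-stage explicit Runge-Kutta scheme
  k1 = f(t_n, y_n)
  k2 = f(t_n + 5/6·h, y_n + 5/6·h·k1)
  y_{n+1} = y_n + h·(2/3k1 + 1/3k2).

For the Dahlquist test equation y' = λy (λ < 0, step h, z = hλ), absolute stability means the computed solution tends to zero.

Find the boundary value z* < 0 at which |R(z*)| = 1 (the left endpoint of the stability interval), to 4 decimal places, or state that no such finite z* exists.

z* = -3.6000.

Test eqn y'=λy, z=hλ:
  k1=λy_n ⇒ h·k1=z·y_n;  k2=λ(1+5/6z)y_n ⇒ h·k2=z(1+5/6z)y_n
  y_{n+1}/y_n = 1 + 2/3z + 1/3z(1+5/6z) = 1 + z + 5/18z²
  ⇒ R(z) = 1 + z + 5/18z².

Need |R(x)|<1, x<0.
x=-1.69: |R|=0.1034
R=1: x+5/18x²=0 ⇒ x=−18/5=-3.6000; min R=1−1/(4·5/18)=0.1000>−1
Confirm numerically:
  x=-3.163: |R|=0.61605 <1
  x=-3.146: |R|=0.60325 <1
  x=-3.066: |R|=0.54521 <1
  x=-4.026: |R|=1.47641 >1
  x=-3.972: |R|=1.41044 >1
  x=-3.961: |R|=1.39720 >1
So |R|<1 on (-3.6000, 0).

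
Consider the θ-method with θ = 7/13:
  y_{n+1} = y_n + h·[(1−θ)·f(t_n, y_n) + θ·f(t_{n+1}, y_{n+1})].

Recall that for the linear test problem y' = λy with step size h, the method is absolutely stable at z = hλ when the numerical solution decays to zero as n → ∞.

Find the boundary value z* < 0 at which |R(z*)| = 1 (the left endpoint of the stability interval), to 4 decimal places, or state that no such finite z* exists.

(−∞, 0) — no finite endpoint.

Test eqn y'=λy, z=hλ:
  y_{n+1} = y_n + z·[6/13·y_n + 7/13·y_{n+1}] ⇒ (1 − 7/13z)y_{n+1} = (1 + 6/13z)y_n
  Hence R(z) = (1 + 6/13z)/(1 − 7/13z).

Find x<0 with |R(x)|<1.
x=-1.11: |R|=0.3052
x=-2: |R|=0.0370
x=-10: |R|=0.5663
x=-100: |R|=0.8233
θ=7/13≥1/2 ⇒ |1+6/13x|<|1−7/13x| ∀x<0 ⇒ stable on all of ℝ⁻.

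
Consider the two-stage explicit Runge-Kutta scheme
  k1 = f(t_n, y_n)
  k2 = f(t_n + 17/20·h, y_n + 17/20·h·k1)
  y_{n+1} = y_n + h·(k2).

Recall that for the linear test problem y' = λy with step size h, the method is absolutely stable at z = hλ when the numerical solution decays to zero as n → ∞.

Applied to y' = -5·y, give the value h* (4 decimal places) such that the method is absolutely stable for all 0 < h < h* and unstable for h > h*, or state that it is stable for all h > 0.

On y'=λy, z=hλ:
  k1=λy_n ⇒ h·k1=z·y_n;  k2=λ(1+17/20z)y_n ⇒ h·k2=z(1+17/20z)y_n
  y_{n+1}/y_n = 1 + z(1+17/20z) = 1 + z + 17/20z²
  ⇒ R(z) = 1 + z + 17/20z².

Solve |R(x)|<1 on ℝ⁻.
x=-0.51: |R|=0.7111
R=1: x+17/20x²=0 ⇒ x=−20/17=-1.1765; min R=1−1/(4·17/20)=0.7059>−1
Confirm numerically:
  x=-1.025: |R|=0.86803 <1
  x=-0.768: |R|=0.73335 <1
  x=-0.554: |R|=0.70688 <1
  x=-1.467: |R|=1.36228 >1
  x=-1.386: |R|=1.24685 >1
  x=-1.328: |R|=1.17105 >1
Stable set (-1.1765, 0).

(-1.1765,0); λ=-5 ⇒ h* = (20/17)/5 = 0.2353.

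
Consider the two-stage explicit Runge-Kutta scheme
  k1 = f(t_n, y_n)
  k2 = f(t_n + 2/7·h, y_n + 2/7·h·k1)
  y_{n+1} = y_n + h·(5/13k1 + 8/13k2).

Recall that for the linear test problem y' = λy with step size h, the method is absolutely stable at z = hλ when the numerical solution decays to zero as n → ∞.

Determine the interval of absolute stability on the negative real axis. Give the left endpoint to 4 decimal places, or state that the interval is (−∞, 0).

Test eqn y'=λy, z=hλ:
  k1=λy_n ⇒ h·k1=z·y_n;  k2=λ(1+2/7z)y_n ⇒ h·k2=z(1+2/7z)y_n
  y_{n+1}/y_n = 1 + 5/13z + 8/13z(1+2/7z) = 1 + z + 16/91z²
  ⇒ R(z) = 1 + z + 16/91z².

Need |R(x)|<1, x<0.
x=-0.74: |R|=0.3563
R=1: x+16/91x²=0 ⇒ x=−91/16=-5.6875; min R=1−1/(4·16/91)=-0.4219>−1
Confirm numerically:
  x=-3.968: |R|=0.19964 <1
  x=-3.504: |R|=0.34523 <1
  x=-2.695: |R|=0.41798 <1
  x=-6.193: |R|=1.55043 >1
  x=-5.940: |R|=1.26371 >1
Stable set (-5.6875, 0).

z∈(-5.6875,0).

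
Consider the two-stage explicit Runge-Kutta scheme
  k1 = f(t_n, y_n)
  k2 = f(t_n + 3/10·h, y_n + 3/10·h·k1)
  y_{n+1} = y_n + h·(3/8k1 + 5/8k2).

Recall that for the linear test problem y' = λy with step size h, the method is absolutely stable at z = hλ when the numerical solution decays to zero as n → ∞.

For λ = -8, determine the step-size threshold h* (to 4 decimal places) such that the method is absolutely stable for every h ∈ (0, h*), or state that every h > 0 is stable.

On y'=λy, z=hλ:
  k1=λy_n ⇒ h·k1=z·y_n;  k2=λ(1+3/10z)y_n ⇒ h·k2=z(1+3/10z)y_n
  y_{n+1}/y_n = 1 + 3/8z + 5/8z(1+3/10z) = 1 + z + 3/16z²
  ⇒ R(z) = 1 + z + 3/16z².

Solve |R(x)|<1 on ℝ⁻.
x=-1.67: |R|=0.1471
R=1: x+3/16x²=0 ⇒ x=−16/3=-5.3333; min R=1−1/(4·3/16)=-0.3333>−1
Confirm numerically:
  x=-2.774: |R|=0.33117 <1
  x=-2.588: |R|=0.33217 <1
  x=-2.567: |R|=0.33147 <1
  x=-5.854: |R|=1.57150 >1
  x=-5.499: |R|=1.17081 >1
  x=-5.478: |R|=1.14859 >1
So |R|<1 on (-5.3333, 0).

(-5.3333,0); λ=-8 ⇒ h* = (16/3)/8 = 0.6667.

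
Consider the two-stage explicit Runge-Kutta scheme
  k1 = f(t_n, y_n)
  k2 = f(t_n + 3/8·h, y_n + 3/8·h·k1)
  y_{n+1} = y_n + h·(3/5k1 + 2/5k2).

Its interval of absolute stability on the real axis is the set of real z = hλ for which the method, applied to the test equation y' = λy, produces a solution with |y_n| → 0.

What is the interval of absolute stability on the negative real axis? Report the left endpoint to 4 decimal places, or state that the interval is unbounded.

Set f=λy, z=hλ:
  k1=λy_n ⇒ h·k1=z·y_n;  k2=λ(1+3/8z)y_n ⇒ h·k2=z(1+3/8z)y_n
  y_{n+1}/y_n = 1 + 3/5z + 2/5z(1+3/8z) = 1 + z + 3/20z²
  so R(z) = 1 + z + 3/20z².

Need |R(x)|<1, x<0.
x=-0.71: |R|=0.3656
R=1: x+3/20x²=0 ⇒ x=−20/3=-6.6667; min R=1−1/(4·3/20)=-0.6667>−1
Confirm numerically:
  x=-4.788: |R|=0.34926 <1
  x=-3.592: |R|=0.65663 <1
  x=-3.157: |R|=0.66200 <1
  x=-7.038: |R|=1.39202 >1
  x=-6.763: |R|=1.09773 >1
Interval (-6.6667, 0).

(-6.6667, 0).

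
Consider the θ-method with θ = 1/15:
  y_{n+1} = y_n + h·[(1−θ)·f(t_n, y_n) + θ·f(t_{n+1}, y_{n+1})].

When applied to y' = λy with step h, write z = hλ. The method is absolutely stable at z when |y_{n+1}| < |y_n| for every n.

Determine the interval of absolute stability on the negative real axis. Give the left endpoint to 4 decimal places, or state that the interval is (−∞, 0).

(-2.3077, 0).

Set f=λy, z=hλ:
  y_{n+1} = y_n + z·[14/15·y_n + 1/15·y_{n+1}] ⇒ (1 − 1/15z)y_{n+1} = (1 + 14/15z)y_n
  Hence R(z) = (1 + 14/15z)/(1 − 1/15z).

Find x<0 with |R(x)|<1.
x=-0.62: |R|=0.4046
R=−1: 1+14/15x = −1+1/15x ⇒ -13/15x=2 ⇒ x=2/(-13/15)=-2.3077
Confirm numerically:
  x=-2.278: |R|=0.97766 <1
  x=-1.648: |R|=0.48486 <1
  x=-1.254: |R|=0.15725 <1
  x=-1.248: |R|=0.15214 <1
  x=-2.840: |R|=1.38789 >1
  x=-2.726: |R|=1.30678 >1
  x=-2.564: |R|=1.18971 >1
So |R|<1 on (-2.3077, 0).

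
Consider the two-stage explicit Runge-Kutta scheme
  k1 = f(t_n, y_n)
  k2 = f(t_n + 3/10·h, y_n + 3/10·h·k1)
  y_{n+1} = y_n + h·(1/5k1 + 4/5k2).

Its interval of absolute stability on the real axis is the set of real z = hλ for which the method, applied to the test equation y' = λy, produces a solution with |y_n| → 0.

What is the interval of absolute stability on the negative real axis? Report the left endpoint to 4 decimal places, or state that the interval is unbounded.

With y'=λy (z=hλ):
  k1=λy_n ⇒ h·k1=z·y_n;  k2=λ(1+3/10z)y_n ⇒ h·k2=z(1+3/10z)y_n
  y_{n+1}/y_n = 1 + 1/5z + 4/5z(1+3/10z) = 1 + z + 6/25z²
  ⇒ R(z) = 1 + z + 6/25z².

Need |R(x)|<1, x<0.
x=-1.32: |R|=0.0982
R=1: x+6/25x²=0 ⇒ x=−25/6=-4.1667; min R=1−1/(4·6/25)=-0.0417>−1
Confirm numerically:
  x=-3.712: |R|=0.59495 <1
  x=-3.077: |R|=0.19530 <1
  x=-2.251: |R|=0.03492 <1
  x=-4.649: |R|=1.53817 >1
  x=-4.606: |R|=1.48566 >1
  x=-4.469: |R|=1.32427 >1
Interval (-4.1667, 0).

(-4.1667, 0).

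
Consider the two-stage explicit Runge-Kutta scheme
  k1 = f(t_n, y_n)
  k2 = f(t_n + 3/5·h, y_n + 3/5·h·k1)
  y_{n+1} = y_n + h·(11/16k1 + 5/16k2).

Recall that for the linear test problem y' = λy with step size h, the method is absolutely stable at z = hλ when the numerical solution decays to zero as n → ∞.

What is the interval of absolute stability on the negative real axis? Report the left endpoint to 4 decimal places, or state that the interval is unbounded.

Set f=λy, z=hλ:
  k1=λy_n ⇒ h·k1=z·y_n;  k2=λ(1+3/5z)y_n ⇒ h·k2=z(1+3/5z)y_n
  y_{n+1}/y_n = 1 + 11/16z + 5/16z(1+3/5z) = 1 + z + 3/16z²
  R(z) = 1 + z + 3/16z².

Boundary: |R(x)|=1, x<0.
x=-0.55: |R|=0.5067
R=1: x+3/16x²=0 ⇒ x=−16/3=-5.3333; min R=1−1/(4·3/16)=-0.3333>−1
Confirm numerically:
  x=-4.704: |R|=0.44493 <1
  x=-3.716: |R|=0.12688 <1
  x=-3.074: |R|=0.30222 <1
  x=-5.797: |R|=1.50398 >1
  x=-5.585: |R|=1.26354 >1
Interval (-5.3333, 0).

z∈(-5.3333,0).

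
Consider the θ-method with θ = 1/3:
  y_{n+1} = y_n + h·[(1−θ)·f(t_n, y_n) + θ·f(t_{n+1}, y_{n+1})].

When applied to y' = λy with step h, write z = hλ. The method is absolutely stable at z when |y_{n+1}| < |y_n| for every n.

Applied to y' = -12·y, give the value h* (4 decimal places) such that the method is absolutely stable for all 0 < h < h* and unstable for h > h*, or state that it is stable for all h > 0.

Test eqn y'=λy, z=hλ:
  y_{n+1} = y_n + z·[2/3·y_n + 1/3·y_{n+1}] ⇒ (1 − 1/3z)y_{n+1} = (1 + 2/3z)y_n
  R(z) = (1 + 2/3z)/(1 − 1/3z).

Find x<0 with |R(x)|<1.
x=-1.21: |R|=0.1378
R=−1: 1+2/3x = −1+1/3x ⇒ -1/3x=2 ⇒ x=2/(-1/3)=-6.0000
Confirm numerically:
  x=-5.140: |R|=0.89435 <1
  x=-4.936: |R|=0.86593 <1
  x=-4.516: |R|=0.80255 <1
  x=-2.754: |R|=0.43587 <1
  x=-6.382: |R|=1.04072 >1
  x=-6.199: |R|=1.02163 >1
  x=-6.176: |R|=1.01918 >1
Stable set (-6.0000, 0).

(-6.0000,0); λ=-12 ⇒ h* = (6)/12 = 0.5000.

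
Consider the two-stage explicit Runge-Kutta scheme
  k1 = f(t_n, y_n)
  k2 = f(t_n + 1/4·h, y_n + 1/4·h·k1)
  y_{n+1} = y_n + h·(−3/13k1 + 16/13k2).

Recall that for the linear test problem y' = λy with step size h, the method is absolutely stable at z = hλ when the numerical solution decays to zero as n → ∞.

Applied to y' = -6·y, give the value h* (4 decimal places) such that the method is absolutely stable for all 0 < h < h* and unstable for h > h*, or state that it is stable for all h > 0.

(-3.2500,0); λ=-6 ⇒ h* = (13/4)/6 = 0.5417.

With y'=λy (z=hλ):
  k1=λy_n ⇒ h·k1=z·y_n;  k2=λ(1+1/4z)y_n ⇒ h·k2=z(1+1/4z)y_n
  y_{n+1}/y_n = 1 − 3/13z + 16/13z(1+1/4z) = 1 + z + 4/13z²
  ⇒ R(z) = 1 + z + 4/13z².

Find x<0 with |R(x)|<1.
x=-1.2: |R|=0.2431
R=1: x+4/13x²=0 ⇒ x=−13/4=-3.2500; min R=1−1/(4·4/13)=0.1875>−1
Confirm numerically:
  x=-2.635: |R|=0.50138 <1
  x=-2.520: |R|=0.43397 <1
  x=-2.062: |R|=0.24626 <1
  x=-3.707: |R|=1.52126 >1
  x=-3.651: |R|=1.45048 >1
  x=-3.404: |R|=1.16130 >1
Stable set (-3.2500, 0).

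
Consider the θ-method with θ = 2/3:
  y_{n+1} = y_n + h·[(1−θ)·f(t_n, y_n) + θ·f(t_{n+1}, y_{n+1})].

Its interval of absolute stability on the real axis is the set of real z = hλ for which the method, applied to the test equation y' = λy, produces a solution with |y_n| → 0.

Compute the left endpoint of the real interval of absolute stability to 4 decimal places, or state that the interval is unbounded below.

unbounded; (−∞, 0).

Test eqn y'=λy, z=hλ:
  y_{n+1} = y_n + z·[1/3·y_n + 2/3·y_{n+1}] ⇒ (1 − 2/3z)y_{n+1} = (1 + 1/3z)y_n
  Hence R(z) = (1 + 1/3z)/(1 − 2/3z).

Boundary: |R(x)|=1, x<0.
x=-1.13: |R|=0.3555
x=-2: |R|=0.1429
x=-10: |R|=0.3043
x=-100: |R|=0.4778
θ=2/3≥1/2 ⇒ |1+1/3x|<|1−2/3x| ∀x<0 ⇒ interval (−∞,0).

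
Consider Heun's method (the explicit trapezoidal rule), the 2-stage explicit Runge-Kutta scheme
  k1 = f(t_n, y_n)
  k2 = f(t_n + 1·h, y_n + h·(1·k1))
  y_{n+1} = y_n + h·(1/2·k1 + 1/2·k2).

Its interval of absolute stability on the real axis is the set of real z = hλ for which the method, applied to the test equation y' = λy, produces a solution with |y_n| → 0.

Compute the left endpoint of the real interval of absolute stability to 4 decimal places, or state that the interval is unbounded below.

left endpoint -2.0000.

Test eqn y'=λy, z=hλ:
  order 2, 2-stage ⇒ R(z)=1+z+z^2/2
  (e.g. R(-0.54)=0.60580, |R|=0.60580)

Solve |R(x)|<1 on ℝ⁻.
x=-0.54: |R|=0.6058
|R(-1.42)|=0.5882 |R(-1.16)|=0.5128 |R(-1.01)|=0.5000
Bisect:
  x_lo=-2.6541 |R|=1.8681  x_hi=-0.3477 |R|=0.7128
  mid=-1.50090 |R|=0.62545 →hi
  mid=-2.07751 |R|=1.08051 →lo
  mid=-1.78920 |R|=0.81142 →hi
  mid=-1.93335 |R|=0.93558 →hi
  mid=-2.00543 |R|=1.00545 →lo
  mid=-1.96939 |R|=0.96986 →hi
  mid=-1.98741 |R|=0.98749 →hi
  mid=-1.99642 |R|=0.99643 →hi
  ...
  [-2.00008,-1.99994] ⇒ x*=-2.0000
So |R|<1 on (-2.0000, 0).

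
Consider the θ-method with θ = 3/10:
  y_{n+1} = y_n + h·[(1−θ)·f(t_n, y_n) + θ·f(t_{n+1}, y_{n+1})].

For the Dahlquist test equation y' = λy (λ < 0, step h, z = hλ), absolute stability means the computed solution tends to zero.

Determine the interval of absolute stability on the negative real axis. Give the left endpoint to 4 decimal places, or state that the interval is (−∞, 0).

On y'=λy, z=hλ:
  y_{n+1} = y_n + z·[7/10·y_n + 3/10·y_{n+1}] ⇒ (1 − 3/10z)y_{n+1} = (1 + 7/10z)y_n
  Hence R(z) = (1 + 7/10z)/(1 − 3/10z).

Need |R(x)|<1, x<0.
x=-0.98: |R|=0.2427
R=−1: 1+7/10x = −1+3/10x ⇒ -2/5x=2 ⇒ x=2/(-2/5)=-5.0000
Confirm numerically:
  x=-4.970: |R|=0.99518 <1
  x=-3.444: |R|=0.69388 <1
  x=-2.018: |R|=0.25701 <1
  x=-5.469: |R|=1.07104 >1
  x=-5.345: |R|=1.05301 >1
  x=-5.038: |R|=1.00605 >1
Interval (-5.0000, 0).

z∈(-5.0000,0).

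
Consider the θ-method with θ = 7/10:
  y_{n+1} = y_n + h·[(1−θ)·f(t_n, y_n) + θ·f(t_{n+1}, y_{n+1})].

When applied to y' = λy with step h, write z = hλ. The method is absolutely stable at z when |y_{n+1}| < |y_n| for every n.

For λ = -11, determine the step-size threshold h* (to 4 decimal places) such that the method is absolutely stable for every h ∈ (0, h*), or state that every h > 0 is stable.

With y'=λy (z=hλ):
  y_{n+1} = y_n + z·[3/10·y_n + 7/10·y_{n+1}] ⇒ (1 − 7/10z)y_{n+1} = (1 + 3/10z)y_n
  ⇒ R(z) = (1 + 3/10z)/(1 − 7/10z).

Boundary: |R(x)|=1, x<0.
x=-1.4: |R|=0.2929
x=-2: |R|=0.1667
x=-10: |R|=0.2500
x=-100: |R|=0.4085
θ=7/10≥1/2 ⇒ |1+3/10x|<|1−7/10x| ∀x<0 ⇒ unbounded interval.

interval (−∞, 0). Any h>0 works for λ=-11.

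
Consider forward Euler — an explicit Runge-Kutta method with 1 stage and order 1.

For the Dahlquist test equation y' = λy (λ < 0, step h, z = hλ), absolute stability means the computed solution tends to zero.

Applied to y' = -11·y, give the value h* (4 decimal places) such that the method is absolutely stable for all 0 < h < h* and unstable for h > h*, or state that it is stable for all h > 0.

With y'=λy (z=hλ):
  order 1, 1-stage ⇒ R(z)=1+z
  (e.g. R(-0.84)=0.16000, |R|=0.16000)

Boundary: |R(x)|=1, x<0.
x=-0.84: |R|=0.1600
|R(-2.27)|=1.2700 |R(-1.53)|=0.5300 |R(-0.52)|=0.4800
Bisect:
  x_lo=-2.5750 |R|=1.5750  x_hi=-0.3825 |R|=0.6175
  mid=-1.47874 |R|=0.47874 →hi
  mid=-2.02687 |R|=1.02687 →lo
  mid=-1.75280 |R|=0.75280 →hi
  mid=-1.88984 |R|=0.88984 →hi
  mid=-1.95835 |R|=0.95835 →hi
  mid=-1.99261 |R|=0.99261 →hi
  mid=-2.00974 |R|=1.00974 →lo
  mid=-2.00118 |R|=1.00118 →lo
  ...
  [-2.00011,-1.99997] ⇒ x*=-2.0000
So |R|<1 on (-2.0000, 0).

(-2.0000,0); λ=-11 ⇒ h* = 0.1818.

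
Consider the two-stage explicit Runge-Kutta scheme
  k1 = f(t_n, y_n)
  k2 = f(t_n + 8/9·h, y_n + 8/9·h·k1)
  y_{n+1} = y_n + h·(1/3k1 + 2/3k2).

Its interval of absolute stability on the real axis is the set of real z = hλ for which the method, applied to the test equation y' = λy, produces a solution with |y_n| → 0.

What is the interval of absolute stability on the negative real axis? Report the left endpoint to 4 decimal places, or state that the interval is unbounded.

(-1.6875, 0).

With y'=λy (z=hλ):
  k1=λy_n ⇒ h·k1=z·y_n;  k2=λ(1+8/9z)y_n ⇒ h·k2=z(1+8/9z)y_n
  y_{n+1}/y_n = 1 + 1/3z + 2/3z(1+8/9z) = 1 + z + 16/27z²
  Hence R(z) = 1 + z + 16/27z².

Find x<0 with |R(x)|<1.
x=-1.05: |R|=0.6033
R=1: x+16/27x²=0 ⇒ x=−27/16=-1.6875; min R=1−1/(4·16/27)=0.5781>−1
Confirm numerically:
  x=-1.496: |R|=0.83023 <1
  x=-1.426: |R|=0.77902 <1
  x=-1.286: |R|=0.69403 <1
  x=-1.093: |R|=0.61494 <1
  x=-2.035: |R|=1.41906 >1
  x=-1.802: |R|=1.12227 >1
So |R|<1 on (-1.6875, 0).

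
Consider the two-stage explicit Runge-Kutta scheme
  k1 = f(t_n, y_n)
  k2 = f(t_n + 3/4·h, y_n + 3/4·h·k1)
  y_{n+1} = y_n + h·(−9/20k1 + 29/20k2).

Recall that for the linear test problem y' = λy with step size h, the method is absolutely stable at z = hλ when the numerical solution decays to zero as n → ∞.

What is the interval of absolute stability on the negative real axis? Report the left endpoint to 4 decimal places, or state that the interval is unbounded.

(-0.9195, 0).

On y'=λy, z=hλ:
  k1=λy_n ⇒ h·k1=z·y_n;  k2=λ(1+3/4z)y_n ⇒ h·k2=z(1+3/4z)y_n
  y_{n+1}/y_n = 1 − 9/20z + 29/20z(1+3/4z) = 1 + z + 87/80z²
  so R(z) = 1 + z + 87/80z².

Boundary: |R(x)|=1, x<0.
x=-1.68: |R|=2.3894
R=1: x+87/80x²=0 ⇒ x=−80/87=-0.9195; min R=1−1/(4·87/80)=0.7701>−1
Confirm numerically:
  x=-0.828: |R|=0.91757 <1
  x=-0.579: |R|=0.78557 <1
  x=-0.571: |R|=0.78357 <1
  x=-0.412: |R|=0.77260 <1
  x=-1.356: |R|=1.64363 >1
  x=-1.355: |R|=1.64168 >1
  x=-1.115: |R|=1.23701 >1
Stable set (-0.9195, 0).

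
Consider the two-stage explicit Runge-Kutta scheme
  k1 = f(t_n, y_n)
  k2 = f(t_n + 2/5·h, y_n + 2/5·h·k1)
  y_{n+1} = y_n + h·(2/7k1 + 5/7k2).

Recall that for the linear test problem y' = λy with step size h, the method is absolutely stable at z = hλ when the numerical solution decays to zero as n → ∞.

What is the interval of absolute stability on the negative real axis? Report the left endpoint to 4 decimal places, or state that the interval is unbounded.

z∈(-3.5000,0).

Set f=λy, z=hλ:
  k1=λy_n ⇒ h·k1=z·y_n;  k2=λ(1+2/5z)y_n ⇒ h·k2=z(1+2/5z)y_n
  y_{n+1}/y_n = 1 + 2/7z + 5/7z(1+2/5z) = 1 + z + 2/7z²
  R(z) = 1 + z + 2/7z².

Find x<0 with |R(x)|<1.
x=-1.11: |R|=0.2420
R=1: x+2/7x²=0 ⇒ x=−7/2=-3.5000; min R=1−1/(4·2/7)=0.1250>−1
Confirm numerically:
  x=-3.442: |R|=0.94296 <1
  x=-3.068: |R|=0.62132 <1
  x=-2.351: |R|=0.22820 <1
  x=-2.193: |R|=0.18107 <1
  x=-3.906: |R|=1.45310 >1
  x=-3.870: |R|=1.40911 >1
  x=-3.836: |R|=1.36826 >1
Interval (-3.5000, 0).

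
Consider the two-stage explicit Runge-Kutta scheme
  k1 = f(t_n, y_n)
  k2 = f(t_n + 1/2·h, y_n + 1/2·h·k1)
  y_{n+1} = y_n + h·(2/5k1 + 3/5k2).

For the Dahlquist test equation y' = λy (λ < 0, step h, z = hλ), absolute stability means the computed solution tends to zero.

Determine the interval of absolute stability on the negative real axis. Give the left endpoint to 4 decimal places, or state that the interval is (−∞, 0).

Set f=λy, z=hλ:
  k1=λy_n ⇒ h·k1=z·y_n;  k2=λ(1+1/2z)y_n ⇒ h·k2=z(1+1/2z)y_n
  y_{n+1}/y_n = 1 + 2/5z + 3/5z(1+1/2z) = 1 + z + 3/10z²
  so R(z) = 1 + z + 3/10z².

Need |R(x)|<1, x<0.
x=-0.9: |R|=0.3430
R=1: x+3/10x²=0 ⇒ x=−10/3=-3.3333; min R=1−1/(4·3/10)=0.1667>−1
Confirm numerically:
  x=-2.433: |R|=0.34285 <1
  x=-2.242: |R|=0.26597 <1
  x=-2.019: |R|=0.20391 <1
  x=-1.383: |R|=0.19081 <1
  x=-3.685: |R|=1.38877 >1
  x=-3.629: |R|=1.32189 >1
  x=-3.428: |R|=1.09736 >1
Stable set (-3.3333, 0).

(-3.3333, 0).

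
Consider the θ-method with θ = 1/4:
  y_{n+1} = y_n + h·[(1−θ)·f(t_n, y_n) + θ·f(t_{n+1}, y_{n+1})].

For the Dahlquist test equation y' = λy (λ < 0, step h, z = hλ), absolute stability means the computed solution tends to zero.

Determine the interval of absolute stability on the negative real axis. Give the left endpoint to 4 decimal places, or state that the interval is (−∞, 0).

z∈(-4.0000,0).

On y'=λy, z=hλ:
  y_{n+1} = y_n + z·[3/4·y_n + 1/4·y_{n+1}] ⇒ (1 − 1/4z)y_{n+1} = (1 + 3/4z)y_n
  so R(z) = (1 + 3/4z)/(1 − 1/4z).

Need |R(x)|<1, x<0.
x=-1.13: |R|=0.1189
R=−1: 1+3/4x = −1+1/4x ⇒ -1/2x=2 ⇒ x=2/(-1/2)=-4.0000
Confirm numerically:
  x=-3.029: |R|=0.72372 <1
  x=-2.975: |R|=0.70609 <1
  x=-2.825: |R|=0.65568 <1
  x=-4.596: |R|=1.13867 >1
  x=-4.193: |R|=1.04711 >1
  x=-4.057: |R|=1.01415 >1
Stable set (-4.0000, 0).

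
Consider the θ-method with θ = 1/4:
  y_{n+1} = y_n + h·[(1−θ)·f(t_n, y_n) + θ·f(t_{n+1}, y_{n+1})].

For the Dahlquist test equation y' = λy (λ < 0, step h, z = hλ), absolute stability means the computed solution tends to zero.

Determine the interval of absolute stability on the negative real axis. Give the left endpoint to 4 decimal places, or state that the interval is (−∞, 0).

On y'=λy, z=hλ:
  y_{n+1} = y_n + z·[3/4·y_n + 1/4·y_{n+1}] ⇒ (1 − 1/4z)y_{n+1} = (1 + 3/4z)y_n
  R(z) = (1 + 3/4z)/(1 − 1/4z).

Need |R(x)|<1, x<0.
x=-0.59: |R|=0.4858
R=−1: 1+3/4x = −1+1/4x ⇒ -1/2x=2 ⇒ x=2/(-1/2)=-4.0000
Confirm numerically:
  x=-3.051: |R|=0.73082 <1
  x=-1.940: |R|=0.30640 <1
  x=-1.744: |R|=0.21448 <1
  x=-1.639: |R|=0.16262 <1
  x=-4.203: |R|=1.04949 >1
  x=-4.090: |R|=1.02225 >1
Interval (-4.0000, 0).

z∈(-4.0000,0).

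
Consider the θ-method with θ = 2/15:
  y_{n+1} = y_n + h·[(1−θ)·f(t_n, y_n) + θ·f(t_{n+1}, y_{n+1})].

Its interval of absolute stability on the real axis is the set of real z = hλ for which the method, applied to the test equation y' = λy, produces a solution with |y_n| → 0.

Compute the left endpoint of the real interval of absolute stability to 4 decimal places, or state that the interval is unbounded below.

left endpoint -2.7273.

With y'=λy (z=hλ):
  y_{n+1} = y_n + z·[13/15·y_n + 2/15·y_{n+1}] ⇒ (1 − 2/15z)y_{n+1} = (1 + 13/15z)y_n
  ⇒ R(z) = (1 + 13/15z)/(1 − 2/15z).

Boundary: |R(x)|=1, x<0.
x=-0.84: |R|=0.2446
R=−1: 1+13/15x = −1+2/15x ⇒ -11/15x=2 ⇒ x=2/(-11/15)=-2.7273
Confirm numerically:
  x=-2.195: |R|=0.69804 <1
  x=-1.437: |R|=0.20594 <1
  x=-1.157: |R|=0.00237 <1
  x=-2.985: |R|=1.13519 >1
  x=-2.963: |R|=1.12391 >1
Interval (-2.7273, 0).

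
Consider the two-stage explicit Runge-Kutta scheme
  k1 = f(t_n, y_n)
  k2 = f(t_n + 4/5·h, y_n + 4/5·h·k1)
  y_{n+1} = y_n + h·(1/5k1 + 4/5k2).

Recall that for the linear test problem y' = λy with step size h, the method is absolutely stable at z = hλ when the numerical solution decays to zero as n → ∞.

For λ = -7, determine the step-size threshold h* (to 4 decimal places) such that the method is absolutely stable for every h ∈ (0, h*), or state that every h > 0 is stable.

With y'=λy (z=hλ):
  k1=λy_n ⇒ h·k1=z·y_n;  k2=λ(1+4/5z)y_n ⇒ h·k2=z(1+4/5z)y_n
  y_{n+1}/y_n = 1 + 1/5z + 4/5z(1+4/5z) = 1 + z + 16/25z²
  R(z) = 1 + z + 16/25z².

Solve |R(x)|<1 on ℝ⁻.
x=-1.54: |R|=0.9778
R=1: x+16/25x²=0 ⇒ x=−25/16=-1.5625; min R=1−1/(4·16/25)=0.6094>−1
Confirm numerically:
  x=-1.144: |R|=0.69359 <1
  x=-1.143: |R|=0.69313 <1
  x=-0.984: |R|=0.63568 <1
  x=-0.685: |R|=0.61530 <1
  x=-2.157: |R|=1.82070 >1
  x=-2.019: |R|=1.58987 >1
Stable set (-1.5625, 0).

(-1.5625,0); λ=-7 ⇒ h* = (25/16)/7 = 0.2232.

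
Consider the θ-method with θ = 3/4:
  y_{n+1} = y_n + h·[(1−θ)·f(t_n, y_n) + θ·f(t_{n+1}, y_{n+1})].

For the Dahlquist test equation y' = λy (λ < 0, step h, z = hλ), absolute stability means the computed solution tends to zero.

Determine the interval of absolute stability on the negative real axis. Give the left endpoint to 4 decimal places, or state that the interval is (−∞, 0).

unbounded; (−∞, 0).

With y'=λy (z=hλ):
  y_{n+1} = y_n + z·[1/4·y_n + 3/4·y_{n+1}] ⇒ (1 − 3/4z)y_{n+1} = (1 + 1/4z)y_n
  R(z) = (1 + 1/4z)/(1 − 3/4z).

Find x<0 with |R(x)|<1.
x=-1.11: |R|=0.3943
x=-2: |R|=0.2000
x=-10: |R|=0.1765
x=-100: |R|=0.3158
θ=3/4≥1/2 ⇒ |1+1/4x|<|1−3/4x| ∀x<0 ⇒ stable on all of ℝ⁻.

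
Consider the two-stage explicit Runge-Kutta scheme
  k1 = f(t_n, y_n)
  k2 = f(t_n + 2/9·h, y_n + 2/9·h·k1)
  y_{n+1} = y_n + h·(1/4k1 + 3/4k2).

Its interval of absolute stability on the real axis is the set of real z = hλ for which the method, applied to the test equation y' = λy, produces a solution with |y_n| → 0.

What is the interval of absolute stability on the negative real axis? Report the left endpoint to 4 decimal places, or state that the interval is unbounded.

z∈(-6.0000,0).

Set f=λy, z=hλ:
  k1=λy_n ⇒ h·k1=z·y_n;  k2=λ(1+2/9z)y_n ⇒ h·k2=z(1+2/9z)y_n
  y_{n+1}/y_n = 1 + 1/4z + 3/4z(1+2/9z) = 1 + z + 1/6z²
  Hence R(z) = 1 + z + 1/6z².

Solve |R(x)|<1 on ℝ⁻.
x=-1.1: |R|=0.1017
R=1: x+1/6x²=0 ⇒ x=−6=-6.0000; min R=1−1/(4·1/6)=-0.5000>−1
Confirm numerically:
  x=-5.903: |R|=0.90457 <1
  x=-4.011: |R|=0.32965 <1
  x=-3.712: |R|=0.41551 <1
  x=-2.427: |R|=0.44528 <1
  x=-6.574: |R|=1.62891 >1
  x=-6.496: |R|=1.53700 >1
  x=-6.268: |R|=1.27997 >1
Interval (-6.0000, 0).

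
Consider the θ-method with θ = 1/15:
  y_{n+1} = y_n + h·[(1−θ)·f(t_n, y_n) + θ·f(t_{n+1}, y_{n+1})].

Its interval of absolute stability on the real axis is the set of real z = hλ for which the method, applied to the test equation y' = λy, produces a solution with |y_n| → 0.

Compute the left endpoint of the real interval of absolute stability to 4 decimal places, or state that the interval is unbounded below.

Test eqn y'=λy, z=hλ:
  y_{n+1} = y_n + z·[14/15·y_n + 1/15·y_{n+1}] ⇒ (1 − 1/15z)y_{n+1} = (1 + 14/15z)y_n
  R(z) = (1 + 14/15z)/(1 − 1/15z).

Need |R(x)|<1, x<0.
x=-1.55: |R|=0.4048
R=−1: 1+14/15x = −1+1/15x ⇒ -13/15x=2 ⇒ x=2/(-13/15)=-2.3077
Confirm numerically:
  x=-1.895: |R|=0.68245 <1
  x=-1.770: |R|=0.58318 <1
  x=-1.204: |R|=0.11454 <1
  x=-2.832: |R|=1.38223 >1
  x=-2.487: |R|=1.13330 >1
  x=-2.434: |R|=1.09418 >1
Stable set (-2.3077, 0).

z* = -2.3077.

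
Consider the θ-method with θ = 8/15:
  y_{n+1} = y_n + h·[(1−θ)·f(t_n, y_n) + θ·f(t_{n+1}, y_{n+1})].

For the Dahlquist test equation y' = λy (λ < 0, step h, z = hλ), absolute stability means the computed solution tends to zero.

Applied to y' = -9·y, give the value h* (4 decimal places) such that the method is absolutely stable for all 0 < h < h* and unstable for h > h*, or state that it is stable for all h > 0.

With y'=λy (z=hλ):
  y_{n+1} = y_n + z·[7/15·y_n + 8/15·y_{n+1}] ⇒ (1 − 8/15z)y_{n+1} = (1 + 7/15z)y_n
  R(z) = (1 + 7/15z)/(1 − 8/15z).

Solve |R(x)|<1 on ℝ⁻.
x=-1.53: |R|=0.1575
x=-2: |R|=0.0323
x=-10: |R|=0.5789
x=-100: |R|=0.8405
θ=8/15≥1/2 ⇒ |1+7/15x|<|1−8/15x| ∀x<0 ⇒ interval (−∞,0).

unbounded; (−∞, 0). Any h>0 works for λ=-9.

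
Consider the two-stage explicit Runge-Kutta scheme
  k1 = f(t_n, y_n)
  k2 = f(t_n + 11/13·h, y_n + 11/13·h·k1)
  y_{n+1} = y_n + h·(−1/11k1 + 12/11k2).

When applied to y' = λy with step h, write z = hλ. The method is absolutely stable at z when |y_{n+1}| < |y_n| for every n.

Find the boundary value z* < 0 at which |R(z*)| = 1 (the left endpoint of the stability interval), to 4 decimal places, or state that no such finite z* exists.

On y'=λy, z=hλ:
  k1=λy_n ⇒ h·k1=z·y_n;  k2=λ(1+11/13z)y_n ⇒ h·k2=z(1+11/13z)y_n
  y_{n+1}/y_n = 1 − 1/11z + 12/11z(1+11/13z) = 1 + z + 12/13z²
  Hence R(z) = 1 + z + 12/13z².

Boundary: |R(x)|=1, x<0.
x=-0.99: |R|=0.9147
R=1: x+12/13x²=0 ⇒ x=−13/12=-1.0833; min R=1−1/(4·12/13)=0.7292>−1
Confirm numerically:
  x=-1.026: |R|=0.94570 <1
  x=-0.750: |R|=0.76923 <1
  x=-0.715: |R|=0.75690 <1
  x=-0.614: |R|=0.73400 <1
  x=-1.533: |R|=1.63631 >1
  x=-1.357: |R|=1.34280 >1
  x=-1.228: |R|=1.16399 >1
Stable set (-1.0833, 0).

z* = -1.0833.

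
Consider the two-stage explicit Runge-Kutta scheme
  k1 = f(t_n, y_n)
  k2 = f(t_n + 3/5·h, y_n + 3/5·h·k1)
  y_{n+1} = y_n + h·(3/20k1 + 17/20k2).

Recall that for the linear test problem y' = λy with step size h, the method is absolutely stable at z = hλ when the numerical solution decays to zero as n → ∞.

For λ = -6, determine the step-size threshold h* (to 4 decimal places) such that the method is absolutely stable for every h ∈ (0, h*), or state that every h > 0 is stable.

(-1.9608,0); λ=-6 ⇒ h* = (100/51)/6 = 0.3268.

Set f=λy, z=hλ:
  k1=λy_n ⇒ h·k1=z·y_n;  k2=λ(1+3/5z)y_n ⇒ h·k2=z(1+3/5z)y_n
  y_{n+1}/y_n = 1 + 3/20z + 17/20z(1+3/5z) = 1 + z + 51/100z²
  so R(z) = 1 + z + 51/100z².

Find x<0 with |R(x)|<1.
x=-1.67: |R|=0.7523
R=1: x+51/100x²=0 ⇒ x=−100/51=-1.9608; min R=1−1/(4·51/100)=0.5098>−1
Confirm numerically:
  x=-1.710: |R|=0.78129 <1
  x=-0.951: |R|=0.51024 <1
  x=-0.872: |R|=0.51580 <1
  x=-2.340: |R|=1.45256 >1
  x=-2.239: |R|=1.31769 >1
Stable set (-1.9608, 0).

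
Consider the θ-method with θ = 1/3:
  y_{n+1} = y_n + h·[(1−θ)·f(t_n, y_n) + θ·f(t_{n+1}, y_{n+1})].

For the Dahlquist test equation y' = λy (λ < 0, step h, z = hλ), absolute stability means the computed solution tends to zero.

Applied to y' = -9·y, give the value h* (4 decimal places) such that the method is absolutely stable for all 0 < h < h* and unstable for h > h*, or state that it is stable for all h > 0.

(-6.0000,0); λ=-9 ⇒ h* = (6)/9 = 0.6667.

On y'=λy, z=hλ:
  y_{n+1} = y_n + z·[2/3·y_n + 1/3·y_{n+1}] ⇒ (1 − 1/3z)y_{n+1} = (1 + 2/3z)y_n
  so R(z) = (1 + 2/3z)/(1 − 1/3z).

Need |R(x)|<1, x<0.
x=-1.51: |R|=0.0044
R=−1: 1+2/3x = −1+1/3x ⇒ -1/3x=2 ⇒ x=2/(-1/3)=-6.0000
Confirm numerically:
  x=-5.644: |R|=0.95882 <1
  x=-5.427: |R|=0.93200 <1
  x=-5.022: |R|=0.87809 <1
  x=-3.994: |R|=0.71318 <1
  x=-6.237: |R|=1.02566 >1
  x=-6.229: |R|=1.02481 >1
  x=-6.107: |R|=1.01175 >1
So |R|<1 on (-6.0000, 0).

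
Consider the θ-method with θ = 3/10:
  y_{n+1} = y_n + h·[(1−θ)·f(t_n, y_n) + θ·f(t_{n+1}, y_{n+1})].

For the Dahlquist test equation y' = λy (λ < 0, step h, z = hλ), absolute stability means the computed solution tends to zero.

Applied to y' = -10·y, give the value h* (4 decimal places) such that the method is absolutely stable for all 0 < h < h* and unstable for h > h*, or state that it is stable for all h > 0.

(-5.0000,0); λ=-10 ⇒ h* = (5)/10 = 0.5000.

With y'=λy (z=hλ):
  y_{n+1} = y_n + z·[7/10·y_n + 3/10·y_{n+1}] ⇒ (1 − 3/10z)y_{n+1} = (1 + 7/10z)y_n
  R(z) = (1 + 7/10z)/(1 − 3/10z).

Boundary: |R(x)|=1, x<0.
x=-0.47: |R|=0.5881
R=−1: 1+7/10x = −1+3/10x ⇒ -2/5x=2 ⇒ x=2/(-2/5)=-5.0000
Confirm numerically:
  x=-4.699: |R|=0.95004 <1
  x=-4.104: |R|=0.83937 <1
  x=-2.793: |R|=0.51967 <1
  x=-5.306: |R|=1.04723 >1
  x=-5.151: |R|=1.02373 >1
So |R|<1 on (-5.0000, 0).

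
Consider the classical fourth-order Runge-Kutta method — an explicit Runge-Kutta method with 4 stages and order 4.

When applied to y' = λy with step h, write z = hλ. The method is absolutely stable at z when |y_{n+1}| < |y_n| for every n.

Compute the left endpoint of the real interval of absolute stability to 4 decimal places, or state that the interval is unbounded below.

Set f=λy, z=hλ:
  order 4, 4-stage ⇒ R(z)=1+z+z^2/2+z^3/6+z^4/24
  (e.g. R(-1.44)=0.27830, |R|=0.27830)

Boundary: |R(x)|=1, x<0.
x=-1.44: |R|=0.2783
|R(-3.07)|=1.5212 |R(-1.21)|=0.3161 |R(-1.18)|=0.3231
Bisect:
  x_lo=-3.1809 |R|=1.7798  x_hi=-0.1694 |R|=0.8441
  mid=-1.67518 |R|=0.27257 →hi
  mid=-2.42805 |R|=0.58210 →hi
  mid=-2.80448 |R|=1.02931 →lo
  mid=-2.61626 |R|=0.77366 →hi
  mid=-2.71037 |R|=0.89279 →hi
  mid=-2.75742 |R|=0.95879 →hi
  mid=-2.78095 |R|=0.99347 →hi
  ...
  [-2.78536,-2.78518] ⇒ x*=-2.7853
Stable set (-2.7853, 0).

z* = -2.7853.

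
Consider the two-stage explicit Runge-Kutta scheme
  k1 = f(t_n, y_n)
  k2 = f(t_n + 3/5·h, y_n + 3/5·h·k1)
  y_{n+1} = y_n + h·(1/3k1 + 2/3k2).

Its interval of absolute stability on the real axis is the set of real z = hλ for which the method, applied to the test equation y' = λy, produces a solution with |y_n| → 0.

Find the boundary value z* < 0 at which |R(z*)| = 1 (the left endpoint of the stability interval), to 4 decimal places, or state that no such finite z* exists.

left endpoint -2.5000.

Test eqn y'=λy, z=hλ:
  k1=λy_n ⇒ h·k1=z·y_n;  k2=λ(1+3/5z)y_n ⇒ h·k2=z(1+3/5z)y_n
  y_{n+1}/y_n = 1 + 1/3z + 2/3z(1+3/5z) = 1 + z + 2/5z²
  Hence R(z) = 1 + z + 2/5z².

Boundary: |R(x)|=1, x<0.
x=-0.77: |R|=0.4672
R=1: x+2/5x²=0 ⇒ x=−5/2=-2.5000; min R=1−1/(4·2/5)=0.3750>−1
Confirm numerically:
  x=-2.307: |R|=0.82190 <1
  x=-1.763: |R|=0.48027 <1
  x=-1.009: |R|=0.39823 <1
  x=-2.863: |R|=1.41571 >1
  x=-2.612: |R|=1.11702 >1
Interval (-2.5000, 0).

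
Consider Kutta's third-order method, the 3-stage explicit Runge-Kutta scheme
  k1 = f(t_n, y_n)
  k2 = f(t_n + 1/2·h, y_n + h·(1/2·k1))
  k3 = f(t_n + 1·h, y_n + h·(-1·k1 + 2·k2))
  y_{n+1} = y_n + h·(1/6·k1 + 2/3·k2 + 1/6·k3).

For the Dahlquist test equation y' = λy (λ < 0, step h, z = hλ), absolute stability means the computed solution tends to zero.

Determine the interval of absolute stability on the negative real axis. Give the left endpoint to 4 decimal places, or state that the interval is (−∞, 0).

(-2.5127, 0).

With y'=λy (z=hλ):
  order 3, 3-stage ⇒ R(z)=1+z+z^2/2+z^3/6
  (e.g. R(-0.78)=0.44511, |R|=0.44511)

Boundary: |R(x)|=1, x<0.
x=-0.78: |R|=0.4451
|R(-2.06)|=0.3952 |R(-1.96)|=0.2941 |R(-0.9)|=0.3835
Bisect:
  x_lo=-3.4099 |R|=3.2043  x_hi=-0.1116 |R|=0.8944
  mid=-1.76078 |R|=0.12045 →hi
  mid=-2.58535 |R|=1.12343 →lo
  mid=-2.17307 |R|=0.52224 →hi
  mid=-2.37921 |R|=0.79353 →hi
  mid=-2.48228 |R|=0.95061 →hi
  mid=-2.53382 |R|=1.03498 →lo
  mid=-2.50805 |R|=0.99229 →hi
  mid=-2.52093 |R|=1.01351 →lo
  ...
  [-2.51288,-2.51268] ⇒ x*=-2.5127
Stable set (-2.5127, 0).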